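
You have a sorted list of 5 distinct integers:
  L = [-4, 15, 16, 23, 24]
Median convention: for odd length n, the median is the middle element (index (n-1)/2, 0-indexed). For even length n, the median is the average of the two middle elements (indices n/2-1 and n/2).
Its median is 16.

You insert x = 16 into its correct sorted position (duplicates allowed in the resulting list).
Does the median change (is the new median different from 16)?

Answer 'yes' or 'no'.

Answer: no

Derivation:
Old median = 16
Insert x = 16
New median = 16
Changed? no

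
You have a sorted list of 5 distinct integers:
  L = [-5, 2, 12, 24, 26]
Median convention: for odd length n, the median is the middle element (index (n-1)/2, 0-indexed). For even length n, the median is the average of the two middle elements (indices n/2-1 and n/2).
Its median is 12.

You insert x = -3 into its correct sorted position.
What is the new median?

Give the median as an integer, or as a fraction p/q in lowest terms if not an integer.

Old list (sorted, length 5): [-5, 2, 12, 24, 26]
Old median = 12
Insert x = -3
Old length odd (5). Middle was index 2 = 12.
New length even (6). New median = avg of two middle elements.
x = -3: 1 elements are < x, 4 elements are > x.
New sorted list: [-5, -3, 2, 12, 24, 26]
New median = 7

Answer: 7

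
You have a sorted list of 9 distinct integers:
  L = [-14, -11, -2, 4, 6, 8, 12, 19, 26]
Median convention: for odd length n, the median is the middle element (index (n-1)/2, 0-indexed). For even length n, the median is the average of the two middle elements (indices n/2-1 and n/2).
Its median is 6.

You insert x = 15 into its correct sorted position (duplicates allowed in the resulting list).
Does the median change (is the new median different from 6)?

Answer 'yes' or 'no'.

Old median = 6
Insert x = 15
New median = 7
Changed? yes

Answer: yes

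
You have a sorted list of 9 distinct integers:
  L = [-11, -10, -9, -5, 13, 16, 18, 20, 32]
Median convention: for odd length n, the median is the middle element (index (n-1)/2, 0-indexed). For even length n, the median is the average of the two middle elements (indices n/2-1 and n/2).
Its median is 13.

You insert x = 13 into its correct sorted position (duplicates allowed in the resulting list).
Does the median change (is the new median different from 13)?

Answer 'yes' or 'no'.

Old median = 13
Insert x = 13
New median = 13
Changed? no

Answer: no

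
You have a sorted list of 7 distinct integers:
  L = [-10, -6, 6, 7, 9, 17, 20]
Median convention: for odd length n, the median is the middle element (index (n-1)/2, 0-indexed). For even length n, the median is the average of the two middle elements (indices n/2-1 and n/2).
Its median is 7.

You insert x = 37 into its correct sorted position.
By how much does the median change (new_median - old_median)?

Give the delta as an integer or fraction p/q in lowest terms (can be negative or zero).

Answer: 1

Derivation:
Old median = 7
After inserting x = 37: new sorted = [-10, -6, 6, 7, 9, 17, 20, 37]
New median = 8
Delta = 8 - 7 = 1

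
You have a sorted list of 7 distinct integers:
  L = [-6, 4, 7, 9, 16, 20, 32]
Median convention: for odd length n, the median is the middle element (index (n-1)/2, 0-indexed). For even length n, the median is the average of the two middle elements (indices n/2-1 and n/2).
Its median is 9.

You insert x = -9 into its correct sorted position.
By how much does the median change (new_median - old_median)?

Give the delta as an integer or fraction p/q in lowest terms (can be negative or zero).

Answer: -1

Derivation:
Old median = 9
After inserting x = -9: new sorted = [-9, -6, 4, 7, 9, 16, 20, 32]
New median = 8
Delta = 8 - 9 = -1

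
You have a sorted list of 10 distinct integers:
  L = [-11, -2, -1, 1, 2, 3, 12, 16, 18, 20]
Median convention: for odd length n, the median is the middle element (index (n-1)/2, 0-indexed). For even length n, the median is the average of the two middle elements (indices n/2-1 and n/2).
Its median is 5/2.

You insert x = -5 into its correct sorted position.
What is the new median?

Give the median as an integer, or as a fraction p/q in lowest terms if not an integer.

Old list (sorted, length 10): [-11, -2, -1, 1, 2, 3, 12, 16, 18, 20]
Old median = 5/2
Insert x = -5
Old length even (10). Middle pair: indices 4,5 = 2,3.
New length odd (11). New median = single middle element.
x = -5: 1 elements are < x, 9 elements are > x.
New sorted list: [-11, -5, -2, -1, 1, 2, 3, 12, 16, 18, 20]
New median = 2

Answer: 2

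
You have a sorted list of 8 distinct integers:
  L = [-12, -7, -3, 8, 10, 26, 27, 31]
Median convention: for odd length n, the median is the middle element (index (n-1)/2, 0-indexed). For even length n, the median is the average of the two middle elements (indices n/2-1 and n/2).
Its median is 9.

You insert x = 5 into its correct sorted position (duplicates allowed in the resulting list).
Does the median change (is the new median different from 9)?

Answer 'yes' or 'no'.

Old median = 9
Insert x = 5
New median = 8
Changed? yes

Answer: yes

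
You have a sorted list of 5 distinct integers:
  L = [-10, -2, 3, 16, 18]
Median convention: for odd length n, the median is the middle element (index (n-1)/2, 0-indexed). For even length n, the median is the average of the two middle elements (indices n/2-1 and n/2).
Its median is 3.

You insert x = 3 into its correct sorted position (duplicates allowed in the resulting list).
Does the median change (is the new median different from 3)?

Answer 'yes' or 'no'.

Old median = 3
Insert x = 3
New median = 3
Changed? no

Answer: no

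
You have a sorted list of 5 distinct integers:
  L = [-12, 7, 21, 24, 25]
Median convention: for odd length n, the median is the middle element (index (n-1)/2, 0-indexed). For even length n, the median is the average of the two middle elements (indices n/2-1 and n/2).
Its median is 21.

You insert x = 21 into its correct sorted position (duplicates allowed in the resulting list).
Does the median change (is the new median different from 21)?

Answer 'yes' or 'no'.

Old median = 21
Insert x = 21
New median = 21
Changed? no

Answer: no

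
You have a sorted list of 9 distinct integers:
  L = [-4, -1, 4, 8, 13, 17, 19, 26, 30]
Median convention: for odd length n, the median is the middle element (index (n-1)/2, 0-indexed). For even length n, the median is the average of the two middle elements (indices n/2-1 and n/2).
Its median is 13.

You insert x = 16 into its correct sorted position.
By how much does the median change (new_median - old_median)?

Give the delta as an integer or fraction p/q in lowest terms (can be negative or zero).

Answer: 3/2

Derivation:
Old median = 13
After inserting x = 16: new sorted = [-4, -1, 4, 8, 13, 16, 17, 19, 26, 30]
New median = 29/2
Delta = 29/2 - 13 = 3/2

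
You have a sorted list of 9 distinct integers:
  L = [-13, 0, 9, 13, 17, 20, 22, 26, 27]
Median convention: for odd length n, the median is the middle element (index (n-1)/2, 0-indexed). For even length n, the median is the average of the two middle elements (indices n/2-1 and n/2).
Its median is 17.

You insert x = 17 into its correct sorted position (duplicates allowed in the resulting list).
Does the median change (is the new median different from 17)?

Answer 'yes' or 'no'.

Old median = 17
Insert x = 17
New median = 17
Changed? no

Answer: no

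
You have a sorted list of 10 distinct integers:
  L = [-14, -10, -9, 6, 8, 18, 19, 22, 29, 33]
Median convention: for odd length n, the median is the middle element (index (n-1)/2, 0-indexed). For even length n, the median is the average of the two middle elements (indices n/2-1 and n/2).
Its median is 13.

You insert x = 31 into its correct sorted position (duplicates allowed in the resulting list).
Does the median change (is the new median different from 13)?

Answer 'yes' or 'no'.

Old median = 13
Insert x = 31
New median = 18
Changed? yes

Answer: yes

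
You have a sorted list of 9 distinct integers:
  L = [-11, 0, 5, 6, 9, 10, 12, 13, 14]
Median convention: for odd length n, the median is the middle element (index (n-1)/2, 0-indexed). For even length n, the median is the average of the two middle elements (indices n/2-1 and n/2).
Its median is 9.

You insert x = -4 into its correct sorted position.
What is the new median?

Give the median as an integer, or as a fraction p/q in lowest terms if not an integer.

Answer: 15/2

Derivation:
Old list (sorted, length 9): [-11, 0, 5, 6, 9, 10, 12, 13, 14]
Old median = 9
Insert x = -4
Old length odd (9). Middle was index 4 = 9.
New length even (10). New median = avg of two middle elements.
x = -4: 1 elements are < x, 8 elements are > x.
New sorted list: [-11, -4, 0, 5, 6, 9, 10, 12, 13, 14]
New median = 15/2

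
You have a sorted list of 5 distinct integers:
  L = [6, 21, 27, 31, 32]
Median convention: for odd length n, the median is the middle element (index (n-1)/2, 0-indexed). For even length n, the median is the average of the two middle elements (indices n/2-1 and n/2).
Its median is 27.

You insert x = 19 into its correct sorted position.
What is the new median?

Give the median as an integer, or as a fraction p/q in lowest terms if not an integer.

Answer: 24

Derivation:
Old list (sorted, length 5): [6, 21, 27, 31, 32]
Old median = 27
Insert x = 19
Old length odd (5). Middle was index 2 = 27.
New length even (6). New median = avg of two middle elements.
x = 19: 1 elements are < x, 4 elements are > x.
New sorted list: [6, 19, 21, 27, 31, 32]
New median = 24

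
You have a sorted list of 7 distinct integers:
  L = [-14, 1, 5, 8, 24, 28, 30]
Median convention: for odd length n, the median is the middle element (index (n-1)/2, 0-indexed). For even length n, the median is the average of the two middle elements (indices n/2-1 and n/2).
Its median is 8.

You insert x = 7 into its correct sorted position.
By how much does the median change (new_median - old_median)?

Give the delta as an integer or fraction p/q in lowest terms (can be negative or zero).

Answer: -1/2

Derivation:
Old median = 8
After inserting x = 7: new sorted = [-14, 1, 5, 7, 8, 24, 28, 30]
New median = 15/2
Delta = 15/2 - 8 = -1/2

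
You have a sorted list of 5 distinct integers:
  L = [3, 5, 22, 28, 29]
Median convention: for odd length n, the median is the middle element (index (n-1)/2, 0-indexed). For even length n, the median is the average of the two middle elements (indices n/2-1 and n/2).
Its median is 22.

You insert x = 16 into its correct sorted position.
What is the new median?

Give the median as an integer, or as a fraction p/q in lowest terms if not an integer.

Old list (sorted, length 5): [3, 5, 22, 28, 29]
Old median = 22
Insert x = 16
Old length odd (5). Middle was index 2 = 22.
New length even (6). New median = avg of two middle elements.
x = 16: 2 elements are < x, 3 elements are > x.
New sorted list: [3, 5, 16, 22, 28, 29]
New median = 19

Answer: 19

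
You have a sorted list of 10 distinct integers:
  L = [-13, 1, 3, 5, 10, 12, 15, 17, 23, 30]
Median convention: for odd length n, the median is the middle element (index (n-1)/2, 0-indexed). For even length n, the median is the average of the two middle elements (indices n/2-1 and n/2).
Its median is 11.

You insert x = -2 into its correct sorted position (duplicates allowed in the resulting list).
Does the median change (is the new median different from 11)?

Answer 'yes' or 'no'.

Answer: yes

Derivation:
Old median = 11
Insert x = -2
New median = 10
Changed? yes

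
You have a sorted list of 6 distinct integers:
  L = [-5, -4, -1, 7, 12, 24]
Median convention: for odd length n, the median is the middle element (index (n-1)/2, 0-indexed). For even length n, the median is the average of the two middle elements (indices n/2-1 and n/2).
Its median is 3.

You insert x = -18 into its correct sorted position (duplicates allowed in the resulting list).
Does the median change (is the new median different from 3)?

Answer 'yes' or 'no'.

Answer: yes

Derivation:
Old median = 3
Insert x = -18
New median = -1
Changed? yes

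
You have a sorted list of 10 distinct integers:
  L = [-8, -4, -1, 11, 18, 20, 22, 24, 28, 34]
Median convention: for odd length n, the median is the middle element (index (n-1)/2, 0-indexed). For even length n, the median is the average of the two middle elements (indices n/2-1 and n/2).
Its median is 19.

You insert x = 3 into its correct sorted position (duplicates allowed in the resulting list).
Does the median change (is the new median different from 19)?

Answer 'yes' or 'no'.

Answer: yes

Derivation:
Old median = 19
Insert x = 3
New median = 18
Changed? yes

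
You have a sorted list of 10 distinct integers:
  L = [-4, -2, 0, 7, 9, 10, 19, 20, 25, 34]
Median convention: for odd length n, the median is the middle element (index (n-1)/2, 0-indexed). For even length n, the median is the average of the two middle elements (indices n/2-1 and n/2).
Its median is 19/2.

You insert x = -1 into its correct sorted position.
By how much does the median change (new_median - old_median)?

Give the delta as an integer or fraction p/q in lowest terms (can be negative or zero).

Answer: -1/2

Derivation:
Old median = 19/2
After inserting x = -1: new sorted = [-4, -2, -1, 0, 7, 9, 10, 19, 20, 25, 34]
New median = 9
Delta = 9 - 19/2 = -1/2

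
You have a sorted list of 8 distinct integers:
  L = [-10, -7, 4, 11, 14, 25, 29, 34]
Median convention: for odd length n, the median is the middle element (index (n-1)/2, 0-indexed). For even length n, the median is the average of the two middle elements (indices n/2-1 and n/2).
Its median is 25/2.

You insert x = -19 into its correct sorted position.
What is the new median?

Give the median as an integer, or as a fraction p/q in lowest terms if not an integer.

Old list (sorted, length 8): [-10, -7, 4, 11, 14, 25, 29, 34]
Old median = 25/2
Insert x = -19
Old length even (8). Middle pair: indices 3,4 = 11,14.
New length odd (9). New median = single middle element.
x = -19: 0 elements are < x, 8 elements are > x.
New sorted list: [-19, -10, -7, 4, 11, 14, 25, 29, 34]
New median = 11

Answer: 11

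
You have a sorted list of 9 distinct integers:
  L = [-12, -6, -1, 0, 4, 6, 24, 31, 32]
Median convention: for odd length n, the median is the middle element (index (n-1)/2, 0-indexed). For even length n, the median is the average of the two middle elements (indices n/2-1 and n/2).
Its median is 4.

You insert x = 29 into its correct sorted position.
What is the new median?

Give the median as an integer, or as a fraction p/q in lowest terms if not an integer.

Answer: 5

Derivation:
Old list (sorted, length 9): [-12, -6, -1, 0, 4, 6, 24, 31, 32]
Old median = 4
Insert x = 29
Old length odd (9). Middle was index 4 = 4.
New length even (10). New median = avg of two middle elements.
x = 29: 7 elements are < x, 2 elements are > x.
New sorted list: [-12, -6, -1, 0, 4, 6, 24, 29, 31, 32]
New median = 5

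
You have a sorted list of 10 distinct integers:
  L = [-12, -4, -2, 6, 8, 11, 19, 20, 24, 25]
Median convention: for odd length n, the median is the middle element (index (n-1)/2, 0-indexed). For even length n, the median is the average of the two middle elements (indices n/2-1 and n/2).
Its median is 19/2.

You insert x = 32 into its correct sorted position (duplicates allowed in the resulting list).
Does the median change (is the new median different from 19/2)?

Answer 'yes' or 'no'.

Old median = 19/2
Insert x = 32
New median = 11
Changed? yes

Answer: yes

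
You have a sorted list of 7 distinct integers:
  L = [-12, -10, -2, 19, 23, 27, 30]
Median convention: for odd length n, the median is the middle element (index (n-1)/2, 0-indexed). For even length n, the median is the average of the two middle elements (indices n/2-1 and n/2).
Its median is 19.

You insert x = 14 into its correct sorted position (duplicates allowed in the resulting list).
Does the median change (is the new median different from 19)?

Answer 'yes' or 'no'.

Answer: yes

Derivation:
Old median = 19
Insert x = 14
New median = 33/2
Changed? yes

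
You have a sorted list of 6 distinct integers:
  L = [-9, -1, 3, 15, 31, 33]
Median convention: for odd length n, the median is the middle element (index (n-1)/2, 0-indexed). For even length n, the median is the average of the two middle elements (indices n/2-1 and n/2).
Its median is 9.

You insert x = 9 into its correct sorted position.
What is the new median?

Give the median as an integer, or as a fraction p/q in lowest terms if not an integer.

Old list (sorted, length 6): [-9, -1, 3, 15, 31, 33]
Old median = 9
Insert x = 9
Old length even (6). Middle pair: indices 2,3 = 3,15.
New length odd (7). New median = single middle element.
x = 9: 3 elements are < x, 3 elements are > x.
New sorted list: [-9, -1, 3, 9, 15, 31, 33]
New median = 9

Answer: 9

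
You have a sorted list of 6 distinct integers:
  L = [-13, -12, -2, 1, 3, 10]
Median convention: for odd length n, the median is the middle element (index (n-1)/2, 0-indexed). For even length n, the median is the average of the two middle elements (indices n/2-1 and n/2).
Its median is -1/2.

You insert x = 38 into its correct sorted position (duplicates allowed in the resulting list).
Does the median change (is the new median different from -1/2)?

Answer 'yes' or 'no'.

Old median = -1/2
Insert x = 38
New median = 1
Changed? yes

Answer: yes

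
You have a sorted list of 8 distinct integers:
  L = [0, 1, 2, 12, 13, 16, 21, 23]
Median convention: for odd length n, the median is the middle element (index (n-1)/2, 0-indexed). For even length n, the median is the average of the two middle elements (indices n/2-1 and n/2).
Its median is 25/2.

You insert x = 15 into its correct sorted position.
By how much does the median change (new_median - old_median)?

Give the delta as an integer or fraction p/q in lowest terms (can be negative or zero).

Answer: 1/2

Derivation:
Old median = 25/2
After inserting x = 15: new sorted = [0, 1, 2, 12, 13, 15, 16, 21, 23]
New median = 13
Delta = 13 - 25/2 = 1/2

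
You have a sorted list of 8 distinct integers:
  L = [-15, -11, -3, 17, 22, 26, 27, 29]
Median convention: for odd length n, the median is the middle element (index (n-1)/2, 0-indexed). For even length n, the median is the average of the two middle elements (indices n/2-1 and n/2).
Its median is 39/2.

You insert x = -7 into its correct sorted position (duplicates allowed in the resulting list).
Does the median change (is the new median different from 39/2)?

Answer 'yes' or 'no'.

Old median = 39/2
Insert x = -7
New median = 17
Changed? yes

Answer: yes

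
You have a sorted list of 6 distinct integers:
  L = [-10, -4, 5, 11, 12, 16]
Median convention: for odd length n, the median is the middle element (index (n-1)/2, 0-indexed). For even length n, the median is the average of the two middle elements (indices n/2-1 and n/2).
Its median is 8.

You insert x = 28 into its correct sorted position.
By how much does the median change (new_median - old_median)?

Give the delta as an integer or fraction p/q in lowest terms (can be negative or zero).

Old median = 8
After inserting x = 28: new sorted = [-10, -4, 5, 11, 12, 16, 28]
New median = 11
Delta = 11 - 8 = 3

Answer: 3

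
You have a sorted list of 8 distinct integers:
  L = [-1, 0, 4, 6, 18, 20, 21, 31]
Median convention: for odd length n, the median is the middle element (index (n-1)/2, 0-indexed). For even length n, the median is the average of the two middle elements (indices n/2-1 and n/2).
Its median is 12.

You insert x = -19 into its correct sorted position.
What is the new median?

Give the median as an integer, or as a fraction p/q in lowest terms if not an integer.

Answer: 6

Derivation:
Old list (sorted, length 8): [-1, 0, 4, 6, 18, 20, 21, 31]
Old median = 12
Insert x = -19
Old length even (8). Middle pair: indices 3,4 = 6,18.
New length odd (9). New median = single middle element.
x = -19: 0 elements are < x, 8 elements are > x.
New sorted list: [-19, -1, 0, 4, 6, 18, 20, 21, 31]
New median = 6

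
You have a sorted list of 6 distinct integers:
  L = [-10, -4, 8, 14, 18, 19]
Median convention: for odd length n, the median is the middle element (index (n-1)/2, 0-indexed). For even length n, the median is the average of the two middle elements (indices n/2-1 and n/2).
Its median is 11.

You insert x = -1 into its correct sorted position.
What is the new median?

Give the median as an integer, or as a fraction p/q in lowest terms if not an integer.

Old list (sorted, length 6): [-10, -4, 8, 14, 18, 19]
Old median = 11
Insert x = -1
Old length even (6). Middle pair: indices 2,3 = 8,14.
New length odd (7). New median = single middle element.
x = -1: 2 elements are < x, 4 elements are > x.
New sorted list: [-10, -4, -1, 8, 14, 18, 19]
New median = 8

Answer: 8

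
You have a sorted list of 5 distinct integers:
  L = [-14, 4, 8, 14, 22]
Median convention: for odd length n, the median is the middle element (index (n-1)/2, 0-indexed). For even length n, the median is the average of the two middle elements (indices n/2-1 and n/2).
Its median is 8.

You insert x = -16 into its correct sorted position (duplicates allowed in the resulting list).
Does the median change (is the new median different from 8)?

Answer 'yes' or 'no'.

Old median = 8
Insert x = -16
New median = 6
Changed? yes

Answer: yes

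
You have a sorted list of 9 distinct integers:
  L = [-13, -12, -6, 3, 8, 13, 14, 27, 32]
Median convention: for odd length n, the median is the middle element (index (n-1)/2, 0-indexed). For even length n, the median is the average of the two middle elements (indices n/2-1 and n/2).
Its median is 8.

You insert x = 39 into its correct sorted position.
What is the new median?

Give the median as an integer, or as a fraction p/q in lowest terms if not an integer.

Old list (sorted, length 9): [-13, -12, -6, 3, 8, 13, 14, 27, 32]
Old median = 8
Insert x = 39
Old length odd (9). Middle was index 4 = 8.
New length even (10). New median = avg of two middle elements.
x = 39: 9 elements are < x, 0 elements are > x.
New sorted list: [-13, -12, -6, 3, 8, 13, 14, 27, 32, 39]
New median = 21/2

Answer: 21/2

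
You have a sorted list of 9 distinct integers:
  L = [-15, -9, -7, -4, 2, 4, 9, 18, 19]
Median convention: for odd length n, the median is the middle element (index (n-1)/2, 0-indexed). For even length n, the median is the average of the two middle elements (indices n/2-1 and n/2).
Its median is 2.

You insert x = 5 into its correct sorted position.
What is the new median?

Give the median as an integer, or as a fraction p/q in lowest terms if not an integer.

Old list (sorted, length 9): [-15, -9, -7, -4, 2, 4, 9, 18, 19]
Old median = 2
Insert x = 5
Old length odd (9). Middle was index 4 = 2.
New length even (10). New median = avg of two middle elements.
x = 5: 6 elements are < x, 3 elements are > x.
New sorted list: [-15, -9, -7, -4, 2, 4, 5, 9, 18, 19]
New median = 3

Answer: 3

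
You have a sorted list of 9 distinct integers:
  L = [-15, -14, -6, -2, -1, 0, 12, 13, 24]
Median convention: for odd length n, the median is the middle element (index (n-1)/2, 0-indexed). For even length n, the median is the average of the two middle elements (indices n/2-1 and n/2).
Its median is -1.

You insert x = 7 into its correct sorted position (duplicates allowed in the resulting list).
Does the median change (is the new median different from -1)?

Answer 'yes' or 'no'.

Old median = -1
Insert x = 7
New median = -1/2
Changed? yes

Answer: yes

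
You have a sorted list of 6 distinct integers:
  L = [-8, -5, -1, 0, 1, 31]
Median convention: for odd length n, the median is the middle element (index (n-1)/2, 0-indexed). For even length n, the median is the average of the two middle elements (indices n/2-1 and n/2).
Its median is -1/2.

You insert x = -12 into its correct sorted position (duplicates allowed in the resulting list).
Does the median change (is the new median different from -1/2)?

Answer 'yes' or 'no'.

Old median = -1/2
Insert x = -12
New median = -1
Changed? yes

Answer: yes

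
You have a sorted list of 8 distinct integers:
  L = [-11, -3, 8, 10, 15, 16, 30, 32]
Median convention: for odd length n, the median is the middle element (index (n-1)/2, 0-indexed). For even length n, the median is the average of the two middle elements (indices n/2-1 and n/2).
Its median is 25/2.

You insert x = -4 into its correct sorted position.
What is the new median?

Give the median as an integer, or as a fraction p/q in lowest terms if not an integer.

Old list (sorted, length 8): [-11, -3, 8, 10, 15, 16, 30, 32]
Old median = 25/2
Insert x = -4
Old length even (8). Middle pair: indices 3,4 = 10,15.
New length odd (9). New median = single middle element.
x = -4: 1 elements are < x, 7 elements are > x.
New sorted list: [-11, -4, -3, 8, 10, 15, 16, 30, 32]
New median = 10

Answer: 10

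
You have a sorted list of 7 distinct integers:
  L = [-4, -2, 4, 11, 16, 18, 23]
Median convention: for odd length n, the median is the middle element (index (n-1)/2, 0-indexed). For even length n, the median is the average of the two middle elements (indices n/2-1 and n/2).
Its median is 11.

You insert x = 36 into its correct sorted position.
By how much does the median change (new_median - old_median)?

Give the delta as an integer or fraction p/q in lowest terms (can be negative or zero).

Answer: 5/2

Derivation:
Old median = 11
After inserting x = 36: new sorted = [-4, -2, 4, 11, 16, 18, 23, 36]
New median = 27/2
Delta = 27/2 - 11 = 5/2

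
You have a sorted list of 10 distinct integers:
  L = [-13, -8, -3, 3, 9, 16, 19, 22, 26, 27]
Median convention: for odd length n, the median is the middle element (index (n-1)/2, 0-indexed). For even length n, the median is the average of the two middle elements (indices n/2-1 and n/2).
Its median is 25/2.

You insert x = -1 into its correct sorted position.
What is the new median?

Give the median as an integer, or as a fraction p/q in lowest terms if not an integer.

Answer: 9

Derivation:
Old list (sorted, length 10): [-13, -8, -3, 3, 9, 16, 19, 22, 26, 27]
Old median = 25/2
Insert x = -1
Old length even (10). Middle pair: indices 4,5 = 9,16.
New length odd (11). New median = single middle element.
x = -1: 3 elements are < x, 7 elements are > x.
New sorted list: [-13, -8, -3, -1, 3, 9, 16, 19, 22, 26, 27]
New median = 9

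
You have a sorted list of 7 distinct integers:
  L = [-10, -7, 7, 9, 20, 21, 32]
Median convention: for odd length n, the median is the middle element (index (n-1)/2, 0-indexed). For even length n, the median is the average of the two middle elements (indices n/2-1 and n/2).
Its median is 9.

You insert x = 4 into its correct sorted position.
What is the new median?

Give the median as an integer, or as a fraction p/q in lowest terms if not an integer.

Answer: 8

Derivation:
Old list (sorted, length 7): [-10, -7, 7, 9, 20, 21, 32]
Old median = 9
Insert x = 4
Old length odd (7). Middle was index 3 = 9.
New length even (8). New median = avg of two middle elements.
x = 4: 2 elements are < x, 5 elements are > x.
New sorted list: [-10, -7, 4, 7, 9, 20, 21, 32]
New median = 8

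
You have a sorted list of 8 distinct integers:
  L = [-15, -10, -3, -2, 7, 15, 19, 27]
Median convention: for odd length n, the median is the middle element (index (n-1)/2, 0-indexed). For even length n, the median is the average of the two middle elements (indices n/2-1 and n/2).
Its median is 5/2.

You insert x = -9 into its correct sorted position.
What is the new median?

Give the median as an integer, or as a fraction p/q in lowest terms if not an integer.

Old list (sorted, length 8): [-15, -10, -3, -2, 7, 15, 19, 27]
Old median = 5/2
Insert x = -9
Old length even (8). Middle pair: indices 3,4 = -2,7.
New length odd (9). New median = single middle element.
x = -9: 2 elements are < x, 6 elements are > x.
New sorted list: [-15, -10, -9, -3, -2, 7, 15, 19, 27]
New median = -2

Answer: -2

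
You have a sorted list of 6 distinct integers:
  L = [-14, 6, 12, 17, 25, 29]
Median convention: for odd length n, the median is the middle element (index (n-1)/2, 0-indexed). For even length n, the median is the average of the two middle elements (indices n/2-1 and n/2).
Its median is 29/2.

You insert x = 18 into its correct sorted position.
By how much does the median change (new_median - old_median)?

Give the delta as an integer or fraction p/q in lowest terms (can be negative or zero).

Old median = 29/2
After inserting x = 18: new sorted = [-14, 6, 12, 17, 18, 25, 29]
New median = 17
Delta = 17 - 29/2 = 5/2

Answer: 5/2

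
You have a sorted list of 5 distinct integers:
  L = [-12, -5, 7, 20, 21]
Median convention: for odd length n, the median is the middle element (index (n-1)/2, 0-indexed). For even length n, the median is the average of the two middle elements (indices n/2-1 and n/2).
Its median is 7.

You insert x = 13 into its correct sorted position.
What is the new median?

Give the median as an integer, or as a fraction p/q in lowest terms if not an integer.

Old list (sorted, length 5): [-12, -5, 7, 20, 21]
Old median = 7
Insert x = 13
Old length odd (5). Middle was index 2 = 7.
New length even (6). New median = avg of two middle elements.
x = 13: 3 elements are < x, 2 elements are > x.
New sorted list: [-12, -5, 7, 13, 20, 21]
New median = 10

Answer: 10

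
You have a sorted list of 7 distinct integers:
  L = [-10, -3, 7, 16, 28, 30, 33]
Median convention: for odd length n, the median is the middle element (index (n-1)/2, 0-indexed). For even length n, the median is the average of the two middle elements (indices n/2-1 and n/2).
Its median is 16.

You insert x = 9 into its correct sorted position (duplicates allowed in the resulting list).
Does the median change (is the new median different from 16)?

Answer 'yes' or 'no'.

Answer: yes

Derivation:
Old median = 16
Insert x = 9
New median = 25/2
Changed? yes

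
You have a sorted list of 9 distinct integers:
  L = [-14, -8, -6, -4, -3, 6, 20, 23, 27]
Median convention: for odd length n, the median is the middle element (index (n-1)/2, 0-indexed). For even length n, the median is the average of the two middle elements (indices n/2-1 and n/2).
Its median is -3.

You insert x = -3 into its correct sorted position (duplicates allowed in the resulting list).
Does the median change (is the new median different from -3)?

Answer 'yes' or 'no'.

Old median = -3
Insert x = -3
New median = -3
Changed? no

Answer: no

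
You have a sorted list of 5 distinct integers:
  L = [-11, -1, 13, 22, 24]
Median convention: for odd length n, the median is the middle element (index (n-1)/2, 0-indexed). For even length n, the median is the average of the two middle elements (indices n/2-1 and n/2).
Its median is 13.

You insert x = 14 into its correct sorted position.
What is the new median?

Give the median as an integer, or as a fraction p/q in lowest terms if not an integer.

Answer: 27/2

Derivation:
Old list (sorted, length 5): [-11, -1, 13, 22, 24]
Old median = 13
Insert x = 14
Old length odd (5). Middle was index 2 = 13.
New length even (6). New median = avg of two middle elements.
x = 14: 3 elements are < x, 2 elements are > x.
New sorted list: [-11, -1, 13, 14, 22, 24]
New median = 27/2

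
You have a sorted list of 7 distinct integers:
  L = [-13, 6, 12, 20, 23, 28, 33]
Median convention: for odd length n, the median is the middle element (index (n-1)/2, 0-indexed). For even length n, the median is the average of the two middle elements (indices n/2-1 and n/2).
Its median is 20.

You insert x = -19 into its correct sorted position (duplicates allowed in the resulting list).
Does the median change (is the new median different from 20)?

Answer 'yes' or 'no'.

Old median = 20
Insert x = -19
New median = 16
Changed? yes

Answer: yes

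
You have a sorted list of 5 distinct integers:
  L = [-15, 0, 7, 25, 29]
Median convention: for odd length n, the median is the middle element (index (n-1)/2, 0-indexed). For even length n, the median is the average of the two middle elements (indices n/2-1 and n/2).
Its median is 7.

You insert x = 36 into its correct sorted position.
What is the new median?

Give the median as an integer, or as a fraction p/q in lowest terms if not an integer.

Answer: 16

Derivation:
Old list (sorted, length 5): [-15, 0, 7, 25, 29]
Old median = 7
Insert x = 36
Old length odd (5). Middle was index 2 = 7.
New length even (6). New median = avg of two middle elements.
x = 36: 5 elements are < x, 0 elements are > x.
New sorted list: [-15, 0, 7, 25, 29, 36]
New median = 16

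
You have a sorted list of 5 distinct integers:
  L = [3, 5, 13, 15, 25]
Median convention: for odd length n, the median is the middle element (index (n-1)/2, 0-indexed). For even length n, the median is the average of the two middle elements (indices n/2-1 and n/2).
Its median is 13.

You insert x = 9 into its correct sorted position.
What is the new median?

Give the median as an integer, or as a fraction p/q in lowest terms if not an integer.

Answer: 11

Derivation:
Old list (sorted, length 5): [3, 5, 13, 15, 25]
Old median = 13
Insert x = 9
Old length odd (5). Middle was index 2 = 13.
New length even (6). New median = avg of two middle elements.
x = 9: 2 elements are < x, 3 elements are > x.
New sorted list: [3, 5, 9, 13, 15, 25]
New median = 11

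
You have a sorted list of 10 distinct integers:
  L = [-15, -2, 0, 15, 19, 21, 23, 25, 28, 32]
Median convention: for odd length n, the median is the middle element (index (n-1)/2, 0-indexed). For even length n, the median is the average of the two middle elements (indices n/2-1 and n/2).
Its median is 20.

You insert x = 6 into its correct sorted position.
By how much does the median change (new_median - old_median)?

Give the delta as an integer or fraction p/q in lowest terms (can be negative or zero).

Old median = 20
After inserting x = 6: new sorted = [-15, -2, 0, 6, 15, 19, 21, 23, 25, 28, 32]
New median = 19
Delta = 19 - 20 = -1

Answer: -1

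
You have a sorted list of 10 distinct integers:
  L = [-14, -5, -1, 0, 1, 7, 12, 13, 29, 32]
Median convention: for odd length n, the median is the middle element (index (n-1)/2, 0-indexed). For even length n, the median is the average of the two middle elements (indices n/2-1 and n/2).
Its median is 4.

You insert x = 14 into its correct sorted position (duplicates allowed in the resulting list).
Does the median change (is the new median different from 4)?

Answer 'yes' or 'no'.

Old median = 4
Insert x = 14
New median = 7
Changed? yes

Answer: yes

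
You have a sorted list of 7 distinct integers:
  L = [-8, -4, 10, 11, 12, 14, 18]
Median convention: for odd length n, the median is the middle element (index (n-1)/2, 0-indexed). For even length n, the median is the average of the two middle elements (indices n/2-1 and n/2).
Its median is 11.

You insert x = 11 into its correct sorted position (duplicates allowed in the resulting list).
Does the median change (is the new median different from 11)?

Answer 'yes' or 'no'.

Answer: no

Derivation:
Old median = 11
Insert x = 11
New median = 11
Changed? no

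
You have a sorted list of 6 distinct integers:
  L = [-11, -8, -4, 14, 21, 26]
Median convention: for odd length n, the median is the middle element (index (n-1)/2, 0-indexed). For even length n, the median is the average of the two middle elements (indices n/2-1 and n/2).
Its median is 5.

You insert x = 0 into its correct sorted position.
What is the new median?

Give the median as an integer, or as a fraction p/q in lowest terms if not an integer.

Answer: 0

Derivation:
Old list (sorted, length 6): [-11, -8, -4, 14, 21, 26]
Old median = 5
Insert x = 0
Old length even (6). Middle pair: indices 2,3 = -4,14.
New length odd (7). New median = single middle element.
x = 0: 3 elements are < x, 3 elements are > x.
New sorted list: [-11, -8, -4, 0, 14, 21, 26]
New median = 0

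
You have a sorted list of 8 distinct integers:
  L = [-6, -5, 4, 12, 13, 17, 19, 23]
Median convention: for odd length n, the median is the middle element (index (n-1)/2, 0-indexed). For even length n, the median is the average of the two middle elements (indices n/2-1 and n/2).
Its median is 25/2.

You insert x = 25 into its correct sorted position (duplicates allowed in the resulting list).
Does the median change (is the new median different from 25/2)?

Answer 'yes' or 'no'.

Old median = 25/2
Insert x = 25
New median = 13
Changed? yes

Answer: yes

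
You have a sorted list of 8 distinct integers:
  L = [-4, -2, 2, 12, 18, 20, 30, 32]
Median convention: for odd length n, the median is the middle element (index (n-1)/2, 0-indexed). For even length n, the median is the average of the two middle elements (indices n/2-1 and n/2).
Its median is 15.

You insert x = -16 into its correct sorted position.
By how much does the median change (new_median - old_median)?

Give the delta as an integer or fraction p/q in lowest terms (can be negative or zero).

Old median = 15
After inserting x = -16: new sorted = [-16, -4, -2, 2, 12, 18, 20, 30, 32]
New median = 12
Delta = 12 - 15 = -3

Answer: -3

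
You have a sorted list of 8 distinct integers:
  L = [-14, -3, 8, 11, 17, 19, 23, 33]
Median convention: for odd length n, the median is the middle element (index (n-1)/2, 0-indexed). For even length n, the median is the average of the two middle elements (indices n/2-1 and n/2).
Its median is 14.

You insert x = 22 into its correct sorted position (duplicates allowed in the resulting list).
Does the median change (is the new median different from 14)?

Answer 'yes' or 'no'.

Old median = 14
Insert x = 22
New median = 17
Changed? yes

Answer: yes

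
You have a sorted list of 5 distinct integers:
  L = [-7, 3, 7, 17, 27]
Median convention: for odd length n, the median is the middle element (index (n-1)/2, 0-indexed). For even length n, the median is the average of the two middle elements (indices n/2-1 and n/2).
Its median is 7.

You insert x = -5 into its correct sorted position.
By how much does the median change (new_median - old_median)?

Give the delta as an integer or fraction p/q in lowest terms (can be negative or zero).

Old median = 7
After inserting x = -5: new sorted = [-7, -5, 3, 7, 17, 27]
New median = 5
Delta = 5 - 7 = -2

Answer: -2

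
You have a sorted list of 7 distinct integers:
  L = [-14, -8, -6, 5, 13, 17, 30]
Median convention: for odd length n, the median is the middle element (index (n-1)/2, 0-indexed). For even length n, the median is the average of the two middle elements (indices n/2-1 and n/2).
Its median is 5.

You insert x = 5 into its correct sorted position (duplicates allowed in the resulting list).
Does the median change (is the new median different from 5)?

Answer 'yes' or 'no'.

Old median = 5
Insert x = 5
New median = 5
Changed? no

Answer: no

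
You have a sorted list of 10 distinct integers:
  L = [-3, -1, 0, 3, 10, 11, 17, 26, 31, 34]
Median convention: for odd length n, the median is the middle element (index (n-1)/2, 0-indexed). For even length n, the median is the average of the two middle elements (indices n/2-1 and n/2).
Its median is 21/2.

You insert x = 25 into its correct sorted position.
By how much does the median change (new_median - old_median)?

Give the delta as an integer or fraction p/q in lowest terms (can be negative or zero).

Answer: 1/2

Derivation:
Old median = 21/2
After inserting x = 25: new sorted = [-3, -1, 0, 3, 10, 11, 17, 25, 26, 31, 34]
New median = 11
Delta = 11 - 21/2 = 1/2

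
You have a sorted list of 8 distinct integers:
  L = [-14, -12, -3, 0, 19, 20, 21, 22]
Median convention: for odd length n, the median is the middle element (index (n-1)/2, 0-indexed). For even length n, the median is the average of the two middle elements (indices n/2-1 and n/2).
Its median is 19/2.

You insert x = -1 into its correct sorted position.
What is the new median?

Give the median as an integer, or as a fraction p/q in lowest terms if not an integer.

Old list (sorted, length 8): [-14, -12, -3, 0, 19, 20, 21, 22]
Old median = 19/2
Insert x = -1
Old length even (8). Middle pair: indices 3,4 = 0,19.
New length odd (9). New median = single middle element.
x = -1: 3 elements are < x, 5 elements are > x.
New sorted list: [-14, -12, -3, -1, 0, 19, 20, 21, 22]
New median = 0

Answer: 0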